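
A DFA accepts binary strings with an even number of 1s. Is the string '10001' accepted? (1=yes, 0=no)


DFA has 2 states: q_even (start, accept=yes) and q_odd
Processing string '10001' character by character:
  Position 0: read '1', 1-count=1 -> q_odd
  Position 1: read '0', 1-count=1 -> q_odd (no change)
  Position 2: read '0', 1-count=1 -> q_odd (no change)
  Position 3: read '0', 1-count=1 -> q_odd (no change)
  Position 4: read '1', 1-count=2 -> q_even
Final state: q_even, total 1s = 2 (even); the DFA requires an even count -> accept

1


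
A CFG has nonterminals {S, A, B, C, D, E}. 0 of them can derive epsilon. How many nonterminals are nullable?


Nonterminals: {S, A, B, C, D, E}
A nonterminal is nullable if it can derive epsilon
Counting nullable nonterminals: 0
Total nullable = 0

0


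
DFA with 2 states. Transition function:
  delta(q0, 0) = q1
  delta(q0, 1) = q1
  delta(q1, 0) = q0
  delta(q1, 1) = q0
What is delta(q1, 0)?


Looking up transition function:
delta(q1, 0) in the table
Row: q1, Column: 0
Result: q0

q0


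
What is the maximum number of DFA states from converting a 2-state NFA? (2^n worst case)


NFA has 2 states
Subset construction: each DFA state = subset of NFA states
Maximum subsets = 2^2
2^2 = 4

4


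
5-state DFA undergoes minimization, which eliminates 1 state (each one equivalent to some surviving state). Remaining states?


Original DFA: 5 states
Redundant states removed: 1
Minimized states = original - removed
= 5 - 1
= 4

4


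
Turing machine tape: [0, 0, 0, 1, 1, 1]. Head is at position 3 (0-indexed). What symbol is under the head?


Tape: [0, 0, 0, 1, 1, 1]
Positions: 0 1 2 3 4 5
Values:    0 0 0 1 1 1
Head at position 3
tape[3] = 1

1


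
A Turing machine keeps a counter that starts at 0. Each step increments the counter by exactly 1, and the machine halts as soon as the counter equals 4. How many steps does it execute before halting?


Counter starts at 0. Counting sequence:
  Step 1: counter = 1
  Step 2: counter = 2
  Step 3: counter = 3
  Step 4: counter = 4
Counter reached 4 -> halt
Total steps = 4

4


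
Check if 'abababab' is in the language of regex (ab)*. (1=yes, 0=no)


Pattern: (ab)*
String: 'abababab'
Pattern requires: zero or more repetitions of 'ab'
Pairs: ['ab', 'ab', 'ab', 'ab']
All pairs are 'ab'? Yes
Result: 1

1


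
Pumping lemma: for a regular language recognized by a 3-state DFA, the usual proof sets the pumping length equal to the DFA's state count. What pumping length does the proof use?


Pumping lemma for regular languages (standard proof):
Take p = |Q|, the number of DFA states.
Any string of length >= |Q| passes through |Q|+1 states while reading its first |Q| symbols,
so by pigeonhole some state repeats, giving the loop that can be pumped.
Here |Q| = 3
Therefore the proof uses p = 3

3


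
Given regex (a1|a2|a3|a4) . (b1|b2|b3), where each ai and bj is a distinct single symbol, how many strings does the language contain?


First group: 4 alternatives
Second group: 3 alternatives
Concatenation: each choice from group 1 pairs with each from group 2
Total = 4 x 3 = 12

12


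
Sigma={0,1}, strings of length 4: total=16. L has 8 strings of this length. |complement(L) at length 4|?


Alphabet: {0,1}
String length: 4
Total strings of length 4 = 2^4 = 16
Strings in L = 8
Complement = total - |L|
= 16 - 8
= 8

8


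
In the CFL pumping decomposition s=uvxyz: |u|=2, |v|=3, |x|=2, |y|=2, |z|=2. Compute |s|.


|s| = |u| + |v| + |x| + |y| + |z|
= 2 + 3 + 2 + 2 + 2
= 5 + 2 + 4
= 7 + 4
= 11

11


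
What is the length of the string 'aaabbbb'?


String: 'aaabbbb'
Counting characters:
  'a' appears 3 time(s)
  'b' appears 4 time(s)
Total length = 3 + 4 = 7

7


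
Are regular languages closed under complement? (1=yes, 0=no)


Regular languages are closed under:
- Union (DFA product construction)
- Intersection (DFA product construction)
- Complement (swap accept/reject states)
- Concatenation (NFA construction)
- Kleene star (NFA construction)
complement is in this list
Therefore: closed

1


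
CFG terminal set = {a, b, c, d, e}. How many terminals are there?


Terminal symbols: a, b, c, d, e
Counting each: a (#1), b (#2), c (#3), d (#4), e (#5)
Total = 5

5


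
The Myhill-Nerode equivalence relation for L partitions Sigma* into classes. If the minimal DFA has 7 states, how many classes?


Myhill-Nerode theorem:
Number of equivalence classes = number of states in minimal DFA
Minimal DFA states = 7
Therefore equivalence classes = 7

7


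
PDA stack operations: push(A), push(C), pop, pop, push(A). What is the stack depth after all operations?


Tracing stack operations:
  push(A) -> stack = [A], depth=1
  push(C) -> stack = [A,C], depth=2
  pop -> removed C, stack = [A], depth=1
  pop -> removed A, stack = [], depth=0
  push(A) -> stack = [A], depth=1
Final depth = 1

1


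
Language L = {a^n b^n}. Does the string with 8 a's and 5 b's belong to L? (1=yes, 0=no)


Language requires equal numbers of a's and b's
PDA pushes for each 'a', pops for each 'b'
Number of a's = 8
Number of b's = 5
8 != 5 -> Reject

0


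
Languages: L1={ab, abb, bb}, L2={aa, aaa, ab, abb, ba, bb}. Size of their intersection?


L1 = {ab, abb, bb}
L2 = {aa, aaa, ab, abb, ba, bb}
Checking each string in L1 against L2:
  'ab': in L2? Yes
  'abb': in L2? Yes
  'bb': in L2? Yes
Intersection = {ab, abb, bb}
|L1 ∩ L2| = 3

3


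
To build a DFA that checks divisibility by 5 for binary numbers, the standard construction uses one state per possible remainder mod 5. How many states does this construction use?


Divisibility by 5 is tracked via the remainder mod 5: 0, 1, ..., 4
The construction assigns one state to each remainder
Number of remainders = 5

5


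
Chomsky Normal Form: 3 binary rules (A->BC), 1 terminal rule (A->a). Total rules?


CNF allows two rule forms:
  A -> BC (binary): 3 rules
  A -> a (terminal): 1 rule
Total = 3 + 1 = 4

4


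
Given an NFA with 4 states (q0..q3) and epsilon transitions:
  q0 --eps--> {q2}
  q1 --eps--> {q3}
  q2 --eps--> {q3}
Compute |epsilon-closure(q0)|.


Starting from q0
Initialize closure = {q0}
Follow epsilon from q0 -> add q2
Follow epsilon from q2 -> add q3
Final closure: {q0, q2, q3}
Size = 3

3


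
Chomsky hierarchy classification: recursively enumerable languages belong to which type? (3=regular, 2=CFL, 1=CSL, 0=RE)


Chomsky hierarchy levels:
  Type 3: Regular (DFA/NFA/regex)
  Type 2: Context-free (PDA)
  Type 1: Context-sensitive
  Type 0: Recursively enumerable (TM)
'recursively enumerable' corresponds to Type 0

0


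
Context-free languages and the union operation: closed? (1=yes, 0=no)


CFL closure properties:
  Closed under: union, concatenation, Kleene star
  NOT closed under: intersection, complement
Operation 'union' is in closed list -> Yes (closed)

1


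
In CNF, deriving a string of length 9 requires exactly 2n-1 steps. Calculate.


Chomsky Normal Form derivation:
String length n = 9
Each step either:
  - Splits a nonterminal into two (n-1 such steps)
  - Converts a nonterminal to terminal (n such steps)
Total = (n-1) + n = 2n - 1
= 2(9) - 1
= 18 - 1
= 17

17


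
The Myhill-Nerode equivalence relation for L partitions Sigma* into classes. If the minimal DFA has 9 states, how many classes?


Myhill-Nerode theorem:
Number of equivalence classes = number of states in minimal DFA
Minimal DFA states = 9
Therefore equivalence classes = 9

9


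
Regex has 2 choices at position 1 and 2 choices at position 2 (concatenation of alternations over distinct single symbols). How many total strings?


First group: 2 alternatives
Second group: 2 alternatives
Concatenation: each choice from group 1 pairs with each from group 2
Total = 2 x 2 = 4

4


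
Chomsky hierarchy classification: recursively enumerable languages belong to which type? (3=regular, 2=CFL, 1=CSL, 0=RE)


Chomsky hierarchy levels:
  Type 3: Regular (DFA/NFA/regex)
  Type 2: Context-free (PDA)
  Type 1: Context-sensitive
  Type 0: Recursively enumerable (TM)
'recursively enumerable' corresponds to Type 0

0


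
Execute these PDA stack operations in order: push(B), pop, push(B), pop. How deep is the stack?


Tracing stack operations:
  push(B) -> stack = [B], depth=1
  pop -> removed B, stack = [], depth=0
  push(B) -> stack = [B], depth=1
  pop -> removed B, stack = [], depth=0
Final depth = 0

0


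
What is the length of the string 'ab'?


String: 'ab'
Counting characters:
  'a' appears 1 time(s)
  'b' appears 1 time(s)
Total length = 1 + 1 = 2

2


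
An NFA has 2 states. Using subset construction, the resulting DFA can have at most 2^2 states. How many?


NFA has 2 states
Subset construction: each DFA state = subset of NFA states
Maximum subsets = 2^2
2^2 = 4

4


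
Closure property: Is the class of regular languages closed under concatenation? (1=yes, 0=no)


Regular languages are closed under all standard operations:
- Union: Yes (product construction)
- Intersection: Yes (product construction)
- Complement: Yes (swap accept/reject)
- Concatenation: Yes (NFA construction)
Operation: concatenation -> Closed

1


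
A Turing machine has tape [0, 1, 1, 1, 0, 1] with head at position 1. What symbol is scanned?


Tape: [0, 1, 1, 1, 0, 1]
Positions: 0 1 2 3 4 5
Values:    0 1 1 1 0 1
Head at position 1
tape[1] = 1

1


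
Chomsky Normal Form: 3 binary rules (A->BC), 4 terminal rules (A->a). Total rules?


CNF allows two rule forms:
  A -> BC (binary): 3 rules
  A -> a (terminal): 4 rules
Total = 3 + 4 = 7

7


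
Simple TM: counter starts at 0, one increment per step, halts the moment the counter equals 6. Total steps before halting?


Counter starts at 0. Counting sequence:
  Step 1: counter = 1
  Step 2: counter = 2
  Step 3: counter = 3
  Step 4: counter = 4
  Step 5: counter = 5
  Step 6: counter = 6
Counter reached 6 -> halt
Total steps = 6

6


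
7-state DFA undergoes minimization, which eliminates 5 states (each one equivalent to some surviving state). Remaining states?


Original DFA: 7 states
Redundant states removed: 5
Minimized states = original - removed
= 7 - 5
= 2

2


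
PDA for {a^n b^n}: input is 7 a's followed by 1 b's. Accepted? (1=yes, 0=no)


Language requires equal numbers of a's and b's
PDA pushes for each 'a', pops for each 'b'
Number of a's = 7
Number of b's = 1
7 != 1 -> Reject

0


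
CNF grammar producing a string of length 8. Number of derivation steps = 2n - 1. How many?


Chomsky Normal Form derivation:
String length n = 8
Each step either:
  - Splits a nonterminal into two (n-1 such steps)
  - Converts a nonterminal to terminal (n such steps)
Total = (n-1) + n = 2n - 1
= 2(8) - 1
= 16 - 1
= 15

15


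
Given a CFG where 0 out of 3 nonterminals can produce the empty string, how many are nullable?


Nonterminals: {S, A, B}
A nonterminal is nullable if it can derive epsilon
Counting nullable nonterminals: 0
Total nullable = 0

0


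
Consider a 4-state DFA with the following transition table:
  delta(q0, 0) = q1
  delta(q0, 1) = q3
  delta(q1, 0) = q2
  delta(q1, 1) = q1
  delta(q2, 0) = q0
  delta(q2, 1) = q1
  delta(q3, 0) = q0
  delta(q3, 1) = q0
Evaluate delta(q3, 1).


Looking up transition function:
delta(q3, 1) in the table
Row: q3, Column: 1
Result: q0

q0


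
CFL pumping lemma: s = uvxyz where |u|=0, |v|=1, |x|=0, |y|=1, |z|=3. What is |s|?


|s| = |u| + |v| + |x| + |y| + |z|
= 0 + 1 + 0 + 1 + 3
= 1 + 0 + 4
= 1 + 4
= 5

5


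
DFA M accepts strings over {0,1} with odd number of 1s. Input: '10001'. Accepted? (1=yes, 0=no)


DFA has 2 states: q_even (start, accept=no) and q_odd
Processing string '10001' character by character:
  Position 0: read '1', 1-count=1 -> q_odd
  Position 1: read '0', 1-count=1 -> q_odd (no change)
  Position 2: read '0', 1-count=1 -> q_odd (no change)
  Position 3: read '0', 1-count=1 -> q_odd (no change)
  Position 4: read '1', 1-count=2 -> q_even
Final state: q_even, total 1s = 2 (even); the DFA requires an odd count -> reject

0


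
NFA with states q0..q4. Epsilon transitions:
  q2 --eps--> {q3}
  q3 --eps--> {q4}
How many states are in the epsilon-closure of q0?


Starting from q0
Initialize closure = {q0}
q0 has no outgoing epsilon transitions -> nothing to add
Final closure: {q0}
Size = 1

1


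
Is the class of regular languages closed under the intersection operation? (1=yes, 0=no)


Regular languages are closed under:
- Union (DFA product construction)
- Intersection (DFA product construction)
- Complement (swap accept/reject states)
- Concatenation (NFA construction)
- Kleene star (NFA construction)
intersection is in this list
Therefore: closed

1


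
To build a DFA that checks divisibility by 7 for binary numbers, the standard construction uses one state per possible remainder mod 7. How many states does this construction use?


Divisibility by 7 is tracked via the remainder mod 7: 0, 1, ..., 6
The construction assigns one state to each remainder
Number of remainders = 7

7


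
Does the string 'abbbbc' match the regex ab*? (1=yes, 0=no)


Pattern: ab*
String: 'abbbbc'
Pattern requires: exactly one 'a' followed by zero or more 'b's
First char is 'a' -> OK
Rest 'bbbbc': all b's? No
Result: 0

0


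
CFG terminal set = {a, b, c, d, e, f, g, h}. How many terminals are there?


Terminal symbols: a, b, c, d, e, f, g, h
Counting each: a (#1), b (#2), c (#3), d (#4), e (#5), f (#6), g (#7), h (#8)
Total = 8

8


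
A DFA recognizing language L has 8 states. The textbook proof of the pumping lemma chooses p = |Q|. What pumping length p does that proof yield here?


Pumping lemma for regular languages (standard proof):
Take p = |Q|, the number of DFA states.
Any string of length >= |Q| passes through |Q|+1 states while reading its first |Q| symbols,
so by pigeonhole some state repeats, giving the loop that can be pumped.
Here |Q| = 8
Therefore the proof uses p = 8

8


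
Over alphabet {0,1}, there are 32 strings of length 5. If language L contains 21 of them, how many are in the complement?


Alphabet: {0,1}
String length: 5
Total strings of length 5 = 2^5 = 32
Strings in L = 21
Complement = total - |L|
= 32 - 21
= 11

11


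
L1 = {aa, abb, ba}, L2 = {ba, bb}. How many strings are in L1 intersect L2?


L1 = {aa, abb, ba}
L2 = {ba, bb}
Checking each string in L1 against L2:
  'aa': in L2? No
  'abb': in L2? No
  'ba': in L2? Yes
Intersection = {ba}
|L1 ∩ L2| = 1

1


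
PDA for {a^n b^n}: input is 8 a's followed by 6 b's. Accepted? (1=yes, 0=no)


Language requires equal numbers of a's and b's
PDA pushes for each 'a', pops for each 'b'
Number of a's = 8
Number of b's = 6
8 != 6 -> Reject

0


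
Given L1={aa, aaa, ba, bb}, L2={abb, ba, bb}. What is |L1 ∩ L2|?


L1 = {aa, aaa, ba, bb}
L2 = {abb, ba, bb}
Checking each string in L1 against L2:
  'aa': in L2? No
  'aaa': in L2? No
  'ba': in L2? Yes
  'bb': in L2? Yes
Intersection = {ba, bb}
|L1 ∩ L2| = 2

2


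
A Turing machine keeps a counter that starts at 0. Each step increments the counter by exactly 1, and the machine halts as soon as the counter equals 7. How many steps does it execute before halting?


Counter starts at 0. Counting sequence:
  Step 1: counter = 1
  Step 2: counter = 2
  Step 3: counter = 3
  Step 4: counter = 4
  Step 5: counter = 5
  Step 6: counter = 6
  Step 7: counter = 7
Counter reached 7 -> halt
Total steps = 7

7


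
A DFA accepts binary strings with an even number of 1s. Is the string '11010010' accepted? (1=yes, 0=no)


DFA has 2 states: q_even (start, accept=yes) and q_odd
Processing string '11010010' character by character:
  Position 0: read '1', 1-count=1 -> q_odd
  Position 1: read '1', 1-count=2 -> q_even
  Position 2: read '0', 1-count=2 -> q_even (no change)
  Position 3: read '1', 1-count=3 -> q_odd
  Position 4: read '0', 1-count=3 -> q_odd (no change)
  Position 5: read '0', 1-count=3 -> q_odd (no change)
  Position 6: read '1', 1-count=4 -> q_even
  Position 7: read '0', 1-count=4 -> q_even (no change)
Final state: q_even, total 1s = 4 (even); the DFA requires an even count -> accept

1


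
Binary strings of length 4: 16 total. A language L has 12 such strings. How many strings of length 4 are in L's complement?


Alphabet: {0,1}
String length: 4
Total strings of length 4 = 2^4 = 16
Strings in L = 12
Complement = total - |L|
= 16 - 12
= 4

4


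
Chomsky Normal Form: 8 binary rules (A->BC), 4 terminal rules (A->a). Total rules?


CNF allows two rule forms:
  A -> BC (binary): 8 rules
  A -> a (terminal): 4 rules
Total = 8 + 4 = 12

12


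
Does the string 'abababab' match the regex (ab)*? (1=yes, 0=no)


Pattern: (ab)*
String: 'abababab'
Pattern requires: zero or more repetitions of 'ab'
Pairs: ['ab', 'ab', 'ab', 'ab']
All pairs are 'ab'? Yes
Result: 1

1


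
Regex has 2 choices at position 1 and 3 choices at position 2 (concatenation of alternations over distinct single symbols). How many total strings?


First group: 2 alternatives
Second group: 3 alternatives
Concatenation: each choice from group 1 pairs with each from group 2
Total = 2 x 3 = 6

6


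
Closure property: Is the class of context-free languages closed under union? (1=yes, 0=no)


CFL closure properties:
  Closed under: union, concatenation, Kleene star
  NOT closed under: intersection, complement
Operation 'union' is in closed list -> Yes (closed)

1


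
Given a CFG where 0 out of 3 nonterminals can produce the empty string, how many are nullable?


Nonterminals: {S, A, B}
A nonterminal is nullable if it can derive epsilon
Counting nullable nonterminals: 0
Total nullable = 0

0


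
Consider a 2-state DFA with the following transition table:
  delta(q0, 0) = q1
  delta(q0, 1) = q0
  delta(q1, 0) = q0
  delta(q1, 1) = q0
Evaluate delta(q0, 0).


Looking up transition function:
delta(q0, 0) in the table
Row: q0, Column: 0
Result: q1

q1


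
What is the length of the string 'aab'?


String: 'aab'
Counting characters:
  'a' appears 2 time(s)
  'b' appears 1 time(s)
Total length = 2 + 1 = 3

3


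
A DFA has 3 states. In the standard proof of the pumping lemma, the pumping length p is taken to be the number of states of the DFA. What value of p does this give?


Pumping lemma for regular languages (standard proof):
Take p = |Q|, the number of DFA states.
Any string of length >= |Q| passes through |Q|+1 states while reading its first |Q| symbols,
so by pigeonhole some state repeats, giving the loop that can be pumped.
Here |Q| = 3
Therefore the proof uses p = 3

3


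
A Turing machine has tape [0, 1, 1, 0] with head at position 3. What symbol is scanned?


Tape: [0, 1, 1, 0]
Positions: 0 1 2 3
Values:    0 1 1 0
Head at position 3
tape[3] = 0

0


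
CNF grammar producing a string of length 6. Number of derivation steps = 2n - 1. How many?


Chomsky Normal Form derivation:
String length n = 6
Each step either:
  - Splits a nonterminal into two (n-1 such steps)
  - Converts a nonterminal to terminal (n such steps)
Total = (n-1) + n = 2n - 1
= 2(6) - 1
= 12 - 1
= 11

11


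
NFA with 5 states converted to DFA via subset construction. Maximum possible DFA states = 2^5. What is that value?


NFA has 5 states
Subset construction: each DFA state = subset of NFA states
Maximum subsets = 2^5
2^5 = 32

32


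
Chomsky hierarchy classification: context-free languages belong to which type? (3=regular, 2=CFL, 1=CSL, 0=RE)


Chomsky hierarchy levels:
  Type 3: Regular (DFA/NFA/regex)
  Type 2: Context-free (PDA)
  Type 1: Context-sensitive
  Type 0: Recursively enumerable (TM)
'context-free' corresponds to Type 2

2


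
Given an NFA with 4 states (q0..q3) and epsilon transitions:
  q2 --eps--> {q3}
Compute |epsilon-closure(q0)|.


Starting from q0
Initialize closure = {q0}
q0 has no outgoing epsilon transitions -> nothing to add
Final closure: {q0}
Size = 1

1


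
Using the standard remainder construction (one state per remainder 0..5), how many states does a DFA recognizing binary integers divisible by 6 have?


Divisibility by 6 is tracked via the remainder mod 6: 0, 1, ..., 5
The construction assigns one state to each remainder
Number of remainders = 6

6


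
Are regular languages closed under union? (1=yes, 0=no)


Regular languages are closed under:
- Union (DFA product construction)
- Intersection (DFA product construction)
- Complement (swap accept/reject states)
- Concatenation (NFA construction)
- Kleene star (NFA construction)
union is in this list
Therefore: closed

1


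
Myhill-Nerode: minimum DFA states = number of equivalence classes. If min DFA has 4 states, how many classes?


Myhill-Nerode theorem:
Number of equivalence classes = number of states in minimal DFA
Minimal DFA states = 4
Therefore equivalence classes = 4

4


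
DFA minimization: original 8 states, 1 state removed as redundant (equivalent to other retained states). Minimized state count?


Original DFA: 8 states
Redundant states removed: 1
Minimized states = original - removed
= 8 - 1
= 7

7


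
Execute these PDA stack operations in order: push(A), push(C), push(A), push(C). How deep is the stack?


Tracing stack operations:
  push(A) -> stack = [A], depth=1
  push(C) -> stack = [A,C], depth=2
  push(A) -> stack = [A,C,A], depth=3
  push(C) -> stack = [A,C,A,C], depth=4
Final depth = 4

4


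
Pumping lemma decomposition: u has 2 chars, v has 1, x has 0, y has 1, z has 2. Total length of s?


|s| = |u| + |v| + |x| + |y| + |z|
= 2 + 1 + 0 + 1 + 2
= 3 + 0 + 3
= 3 + 3
= 6

6


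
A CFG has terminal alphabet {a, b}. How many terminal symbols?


Terminal symbols: a, b
Counting each: a (#1), b (#2)
Total = 2

2


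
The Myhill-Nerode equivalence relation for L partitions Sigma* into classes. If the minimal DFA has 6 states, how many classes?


Myhill-Nerode theorem:
Number of equivalence classes = number of states in minimal DFA
Minimal DFA states = 6
Therefore equivalence classes = 6

6


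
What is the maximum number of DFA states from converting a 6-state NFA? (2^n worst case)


NFA has 6 states
Subset construction: each DFA state = subset of NFA states
Maximum subsets = 2^6
2^6 = 64

64


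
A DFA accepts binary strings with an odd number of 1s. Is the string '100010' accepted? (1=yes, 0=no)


DFA has 2 states: q_even (start, accept=no) and q_odd
Processing string '100010' character by character:
  Position 0: read '1', 1-count=1 -> q_odd
  Position 1: read '0', 1-count=1 -> q_odd (no change)
  Position 2: read '0', 1-count=1 -> q_odd (no change)
  Position 3: read '0', 1-count=1 -> q_odd (no change)
  Position 4: read '1', 1-count=2 -> q_even
  Position 5: read '0', 1-count=2 -> q_even (no change)
Final state: q_even, total 1s = 2 (even); the DFA requires an odd count -> reject

0


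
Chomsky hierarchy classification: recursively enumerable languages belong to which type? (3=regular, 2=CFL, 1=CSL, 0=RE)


Chomsky hierarchy levels:
  Type 3: Regular (DFA/NFA/regex)
  Type 2: Context-free (PDA)
  Type 1: Context-sensitive
  Type 0: Recursively enumerable (TM)
'recursively enumerable' corresponds to Type 0

0


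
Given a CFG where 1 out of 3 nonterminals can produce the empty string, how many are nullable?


Nonterminals: {S, A, B}
A nonterminal is nullable if it can derive epsilon
Counting nullable nonterminals: 1
Total nullable = 1

1


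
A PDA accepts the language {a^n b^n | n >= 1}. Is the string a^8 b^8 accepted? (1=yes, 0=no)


Language requires equal numbers of a's and b's
PDA pushes for each 'a', pops for each 'b'
Number of a's = 8
Number of b's = 8
8 == 8 -> Accept

1


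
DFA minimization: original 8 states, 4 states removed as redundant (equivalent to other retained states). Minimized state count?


Original DFA: 8 states
Redundant states removed: 4
Minimized states = original - removed
= 8 - 4
= 4

4


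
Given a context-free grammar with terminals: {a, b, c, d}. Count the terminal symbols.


Terminal symbols: a, b, c, d
Counting each: a (#1), b (#2), c (#3), d (#4)
Total = 4

4


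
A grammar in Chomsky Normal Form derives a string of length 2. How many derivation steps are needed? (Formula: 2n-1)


Chomsky Normal Form derivation:
String length n = 2
Each step either:
  - Splits a nonterminal into two (n-1 such steps)
  - Converts a nonterminal to terminal (n such steps)
Total = (n-1) + n = 2n - 1
= 2(2) - 1
= 4 - 1
= 3

3


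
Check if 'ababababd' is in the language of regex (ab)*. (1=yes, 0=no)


Pattern: (ab)*
String: 'ababababd'
Pattern requires: zero or more repetitions of 'ab'
Length 9 is odd -> cannot be (ab)* -> no match
Result: 0

0


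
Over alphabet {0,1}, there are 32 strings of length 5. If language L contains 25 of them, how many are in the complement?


Alphabet: {0,1}
String length: 5
Total strings of length 5 = 2^5 = 32
Strings in L = 25
Complement = total - |L|
= 32 - 25
= 7

7


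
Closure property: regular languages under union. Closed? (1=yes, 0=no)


Regular languages are closed under:
- Union (DFA product construction)
- Intersection (DFA product construction)
- Complement (swap accept/reject states)
- Concatenation (NFA construction)
- Kleene star (NFA construction)
union is in this list
Therefore: closed

1


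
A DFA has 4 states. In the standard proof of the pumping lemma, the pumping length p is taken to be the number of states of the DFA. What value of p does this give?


Pumping lemma for regular languages (standard proof):
Take p = |Q|, the number of DFA states.
Any string of length >= |Q| passes through |Q|+1 states while reading its first |Q| symbols,
so by pigeonhole some state repeats, giving the loop that can be pumped.
Here |Q| = 4
Therefore the proof uses p = 4

4


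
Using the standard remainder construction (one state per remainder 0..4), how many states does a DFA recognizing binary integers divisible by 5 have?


Divisibility by 5 is tracked via the remainder mod 5: 0, 1, ..., 4
The construction assigns one state to each remainder
Number of remainders = 5

5


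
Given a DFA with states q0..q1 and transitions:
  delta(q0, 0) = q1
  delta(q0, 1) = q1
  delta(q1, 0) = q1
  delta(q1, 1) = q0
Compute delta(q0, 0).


Looking up transition function:
delta(q0, 0) in the table
Row: q0, Column: 0
Result: q1

q1


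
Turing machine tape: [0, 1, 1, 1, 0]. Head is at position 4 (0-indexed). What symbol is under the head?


Tape: [0, 1, 1, 1, 0]
Positions: 0 1 2 3 4
Values:    0 1 1 1 0
Head at position 4
tape[4] = 0

0


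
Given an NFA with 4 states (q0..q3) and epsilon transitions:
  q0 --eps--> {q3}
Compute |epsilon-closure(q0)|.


Starting from q0
Initialize closure = {q0}
Follow epsilon from q0 -> add q3
Final closure: {q0, q3}
Size = 2

2


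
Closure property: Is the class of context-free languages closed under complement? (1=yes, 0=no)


CFL closure properties:
  Closed under: union, concatenation, Kleene star
  NOT closed under: intersection, complement
Operation 'complement' is in not-closed list -> No (not closed)

0


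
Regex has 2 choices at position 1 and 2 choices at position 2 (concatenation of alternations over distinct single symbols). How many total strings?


First group: 2 alternatives
Second group: 2 alternatives
Concatenation: each choice from group 1 pairs with each from group 2
Total = 2 x 2 = 4

4


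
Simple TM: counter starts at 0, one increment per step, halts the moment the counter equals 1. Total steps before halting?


Counter starts at 0. Counting sequence:
  Step 1: counter = 1
Counter reached 1 -> halt
Total steps = 1

1


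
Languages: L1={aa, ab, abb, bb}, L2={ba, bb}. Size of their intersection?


L1 = {aa, ab, abb, bb}
L2 = {ba, bb}
Checking each string in L1 against L2:
  'aa': in L2? No
  'ab': in L2? No
  'abb': in L2? No
  'bb': in L2? Yes
Intersection = {bb}
|L1 ∩ L2| = 1

1


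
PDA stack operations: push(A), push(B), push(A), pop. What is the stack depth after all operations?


Tracing stack operations:
  push(A) -> stack = [A], depth=1
  push(B) -> stack = [A,B], depth=2
  push(A) -> stack = [A,B,A], depth=3
  pop -> removed A, stack = [A,B], depth=2
Final depth = 2

2


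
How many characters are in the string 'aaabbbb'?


String: 'aaabbbb'
Counting characters:
  'a' appears 3 time(s)
  'b' appears 4 time(s)
Total length = 3 + 4 = 7

7


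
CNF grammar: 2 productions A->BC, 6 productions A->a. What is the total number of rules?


CNF allows two rule forms:
  A -> BC (binary): 2 rules
  A -> a (terminal): 6 rules
Total = 2 + 6 = 8

8


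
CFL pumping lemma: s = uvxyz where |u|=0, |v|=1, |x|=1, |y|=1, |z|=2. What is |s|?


|s| = |u| + |v| + |x| + |y| + |z|
= 0 + 1 + 1 + 1 + 2
= 1 + 1 + 3
= 2 + 3
= 5

5


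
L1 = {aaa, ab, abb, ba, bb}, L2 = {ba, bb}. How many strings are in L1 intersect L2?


L1 = {aaa, ab, abb, ba, bb}
L2 = {ba, bb}
Checking each string in L1 against L2:
  'aaa': in L2? No
  'ab': in L2? No
  'abb': in L2? No
  'ba': in L2? Yes
  'bb': in L2? Yes
Intersection = {ba, bb}
|L1 ∩ L2| = 2

2


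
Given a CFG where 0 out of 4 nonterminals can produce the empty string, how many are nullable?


Nonterminals: {S, A, B, C}
A nonterminal is nullable if it can derive epsilon
Counting nullable nonterminals: 0
Total nullable = 0

0


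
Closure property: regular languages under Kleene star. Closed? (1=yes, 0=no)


Regular languages are closed under:
- Union (DFA product construction)
- Intersection (DFA product construction)
- Complement (swap accept/reject states)
- Concatenation (NFA construction)
- Kleene star (NFA construction)
Kleene star is in this list
Therefore: closed

1


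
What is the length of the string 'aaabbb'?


String: 'aaabbb'
Counting characters:
  'a' appears 3 time(s)
  'b' appears 3 time(s)
Total length = 3 + 3 = 6

6


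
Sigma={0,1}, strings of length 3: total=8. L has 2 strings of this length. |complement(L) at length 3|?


Alphabet: {0,1}
String length: 3
Total strings of length 3 = 2^3 = 8
Strings in L = 2
Complement = total - |L|
= 8 - 2
= 6

6


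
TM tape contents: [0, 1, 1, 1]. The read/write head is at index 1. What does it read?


Tape: [0, 1, 1, 1]
Positions: 0 1 2 3
Values:    0 1 1 1
Head at position 1
tape[1] = 1

1


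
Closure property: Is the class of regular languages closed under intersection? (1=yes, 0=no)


Regular languages are closed under all standard operations:
- Union: Yes (product construction)
- Intersection: Yes (product construction)
- Complement: Yes (swap accept/reject)
- Concatenation: Yes (NFA construction)
Operation: intersection -> Closed

1


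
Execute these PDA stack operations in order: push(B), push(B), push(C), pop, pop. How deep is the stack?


Tracing stack operations:
  push(B) -> stack = [B], depth=1
  push(B) -> stack = [B,B], depth=2
  push(C) -> stack = [B,B,C], depth=3
  pop -> removed C, stack = [B,B], depth=2
  pop -> removed B, stack = [B], depth=1
Final depth = 1

1


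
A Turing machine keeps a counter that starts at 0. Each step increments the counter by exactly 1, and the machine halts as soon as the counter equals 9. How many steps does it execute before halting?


Counter starts at 0. Counting sequence:
  Step 1: counter = 1
  Step 2: counter = 2
  Step 3: counter = 3
  Step 4: counter = 4
  Step 5: counter = 5
  Step 6: counter = 6
  ...
  Step 9: counter = 9
Counter reached 9 -> halt
Total steps = 9

9


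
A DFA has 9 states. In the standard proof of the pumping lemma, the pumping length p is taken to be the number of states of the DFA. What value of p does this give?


Pumping lemma for regular languages (standard proof):
Take p = |Q|, the number of DFA states.
Any string of length >= |Q| passes through |Q|+1 states while reading its first |Q| symbols,
so by pigeonhole some state repeats, giving the loop that can be pumped.
Here |Q| = 9
Therefore the proof uses p = 9

9


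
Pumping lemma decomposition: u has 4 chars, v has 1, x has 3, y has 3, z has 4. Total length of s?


|s| = |u| + |v| + |x| + |y| + |z|
= 4 + 1 + 3 + 3 + 4
= 5 + 3 + 7
= 8 + 7
= 15

15


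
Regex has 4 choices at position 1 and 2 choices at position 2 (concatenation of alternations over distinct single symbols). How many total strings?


First group: 4 alternatives
Second group: 2 alternatives
Concatenation: each choice from group 1 pairs with each from group 2
Total = 4 x 2 = 8

8


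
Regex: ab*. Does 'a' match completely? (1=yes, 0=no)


Pattern: ab*
String: 'a'
Pattern requires: exactly one 'a' followed by zero or more 'b's
First char is 'a' -> OK
Rest '': all b's? Yes
Result: 1

1


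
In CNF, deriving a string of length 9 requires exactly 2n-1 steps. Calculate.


Chomsky Normal Form derivation:
String length n = 9
Each step either:
  - Splits a nonterminal into two (n-1 such steps)
  - Converts a nonterminal to terminal (n such steps)
Total = (n-1) + n = 2n - 1
= 2(9) - 1
= 18 - 1
= 17

17


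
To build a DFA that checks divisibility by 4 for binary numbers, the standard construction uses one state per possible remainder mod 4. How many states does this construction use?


Divisibility by 4 is tracked via the remainder mod 4: 0, 1, ..., 3
The construction assigns one state to each remainder
Number of remainders = 4

4


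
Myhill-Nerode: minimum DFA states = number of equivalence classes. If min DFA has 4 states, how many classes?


Myhill-Nerode theorem:
Number of equivalence classes = number of states in minimal DFA
Minimal DFA states = 4
Therefore equivalence classes = 4

4


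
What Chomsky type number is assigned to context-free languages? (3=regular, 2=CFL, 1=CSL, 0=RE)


Chomsky hierarchy levels:
  Type 3: Regular (DFA/NFA/regex)
  Type 2: Context-free (PDA)
  Type 1: Context-sensitive
  Type 0: Recursively enumerable (TM)
'context-free' corresponds to Type 2

2


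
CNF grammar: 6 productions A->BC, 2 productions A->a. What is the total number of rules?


CNF allows two rule forms:
  A -> BC (binary): 6 rules
  A -> a (terminal): 2 rules
Total = 6 + 2 = 8

8


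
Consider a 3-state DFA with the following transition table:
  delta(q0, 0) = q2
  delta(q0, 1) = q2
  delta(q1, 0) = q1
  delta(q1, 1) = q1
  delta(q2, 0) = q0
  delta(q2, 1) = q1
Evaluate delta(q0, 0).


Looking up transition function:
delta(q0, 0) in the table
Row: q0, Column: 0
Result: q2

q2


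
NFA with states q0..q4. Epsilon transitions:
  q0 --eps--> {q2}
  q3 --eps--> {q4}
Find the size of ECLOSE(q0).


Starting from q0
Initialize closure = {q0}
Follow epsilon from q0 -> add q2
Final closure: {q0, q2}
Size = 2

2


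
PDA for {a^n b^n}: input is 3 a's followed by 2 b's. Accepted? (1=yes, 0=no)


Language requires equal numbers of a's and b's
PDA pushes for each 'a', pops for each 'b'
Number of a's = 3
Number of b's = 2
3 != 2 -> Reject

0


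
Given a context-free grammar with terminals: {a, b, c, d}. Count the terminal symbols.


Terminal symbols: a, b, c, d
Counting each: a (#1), b (#2), c (#3), d (#4)
Total = 4

4


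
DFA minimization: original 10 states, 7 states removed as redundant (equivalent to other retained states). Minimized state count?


Original DFA: 10 states
Redundant states removed: 7
Minimized states = original - removed
= 10 - 7
= 3

3


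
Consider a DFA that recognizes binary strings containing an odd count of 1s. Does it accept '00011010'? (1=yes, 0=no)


DFA has 2 states: q_even (start, accept=no) and q_odd
Processing string '00011010' character by character:
  Position 0: read '0', 1-count=0 -> q_even (no change)
  Position 1: read '0', 1-count=0 -> q_even (no change)
  Position 2: read '0', 1-count=0 -> q_even (no change)
  Position 3: read '1', 1-count=1 -> q_odd
  Position 4: read '1', 1-count=2 -> q_even
  Position 5: read '0', 1-count=2 -> q_even (no change)
  Position 6: read '1', 1-count=3 -> q_odd
  Position 7: read '0', 1-count=3 -> q_odd (no change)
Final state: q_odd, total 1s = 3 (odd); the DFA requires an odd count -> accept

1


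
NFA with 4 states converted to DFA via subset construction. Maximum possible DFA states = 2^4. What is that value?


NFA has 4 states
Subset construction: each DFA state = subset of NFA states
Maximum subsets = 2^4
2^4 = 16

16


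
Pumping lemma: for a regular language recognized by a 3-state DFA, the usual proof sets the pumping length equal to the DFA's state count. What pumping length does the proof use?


Pumping lemma for regular languages (standard proof):
Take p = |Q|, the number of DFA states.
Any string of length >= |Q| passes through |Q|+1 states while reading its first |Q| symbols,
so by pigeonhole some state repeats, giving the loop that can be pumped.
Here |Q| = 3
Therefore the proof uses p = 3

3


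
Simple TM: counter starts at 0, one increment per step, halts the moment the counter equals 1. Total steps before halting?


Counter starts at 0. Counting sequence:
  Step 1: counter = 1
Counter reached 1 -> halt
Total steps = 1

1


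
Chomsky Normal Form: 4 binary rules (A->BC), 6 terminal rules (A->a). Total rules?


CNF allows two rule forms:
  A -> BC (binary): 4 rules
  A -> a (terminal): 6 rules
Total = 4 + 6 = 10

10


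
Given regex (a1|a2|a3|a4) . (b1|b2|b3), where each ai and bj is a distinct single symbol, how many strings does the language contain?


First group: 4 alternatives
Second group: 3 alternatives
Concatenation: each choice from group 1 pairs with each from group 2
Total = 4 x 3 = 12

12


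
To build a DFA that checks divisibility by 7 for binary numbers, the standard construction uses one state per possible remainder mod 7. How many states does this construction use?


Divisibility by 7 is tracked via the remainder mod 7: 0, 1, ..., 6
The construction assigns one state to each remainder
Number of remainders = 7

7


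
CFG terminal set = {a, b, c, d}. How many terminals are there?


Terminal symbols: a, b, c, d
Counting each: a (#1), b (#2), c (#3), d (#4)
Total = 4

4


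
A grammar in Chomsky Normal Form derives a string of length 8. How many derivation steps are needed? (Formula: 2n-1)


Chomsky Normal Form derivation:
String length n = 8
Each step either:
  - Splits a nonterminal into two (n-1 such steps)
  - Converts a nonterminal to terminal (n such steps)
Total = (n-1) + n = 2n - 1
= 2(8) - 1
= 16 - 1
= 15

15


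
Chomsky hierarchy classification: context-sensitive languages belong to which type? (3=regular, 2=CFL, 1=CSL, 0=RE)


Chomsky hierarchy levels:
  Type 3: Regular (DFA/NFA/regex)
  Type 2: Context-free (PDA)
  Type 1: Context-sensitive
  Type 0: Recursively enumerable (TM)
'context-sensitive' corresponds to Type 1

1


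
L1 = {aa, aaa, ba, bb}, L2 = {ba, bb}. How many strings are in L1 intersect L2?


L1 = {aa, aaa, ba, bb}
L2 = {ba, bb}
Checking each string in L1 against L2:
  'aa': in L2? No
  'aaa': in L2? No
  'ba': in L2? Yes
  'bb': in L2? Yes
Intersection = {ba, bb}
|L1 ∩ L2| = 2

2


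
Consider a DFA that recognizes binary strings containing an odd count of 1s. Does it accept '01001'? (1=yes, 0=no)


DFA has 2 states: q_even (start, accept=no) and q_odd
Processing string '01001' character by character:
  Position 0: read '0', 1-count=0 -> q_even (no change)
  Position 1: read '1', 1-count=1 -> q_odd
  Position 2: read '0', 1-count=1 -> q_odd (no change)
  Position 3: read '0', 1-count=1 -> q_odd (no change)
  Position 4: read '1', 1-count=2 -> q_even
Final state: q_even, total 1s = 2 (even); the DFA requires an odd count -> reject

0


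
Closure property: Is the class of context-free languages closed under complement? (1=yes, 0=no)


CFL closure properties:
  Closed under: union, concatenation, Kleene star
  NOT closed under: intersection, complement
Operation 'complement' is in not-closed list -> No (not closed)

0
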